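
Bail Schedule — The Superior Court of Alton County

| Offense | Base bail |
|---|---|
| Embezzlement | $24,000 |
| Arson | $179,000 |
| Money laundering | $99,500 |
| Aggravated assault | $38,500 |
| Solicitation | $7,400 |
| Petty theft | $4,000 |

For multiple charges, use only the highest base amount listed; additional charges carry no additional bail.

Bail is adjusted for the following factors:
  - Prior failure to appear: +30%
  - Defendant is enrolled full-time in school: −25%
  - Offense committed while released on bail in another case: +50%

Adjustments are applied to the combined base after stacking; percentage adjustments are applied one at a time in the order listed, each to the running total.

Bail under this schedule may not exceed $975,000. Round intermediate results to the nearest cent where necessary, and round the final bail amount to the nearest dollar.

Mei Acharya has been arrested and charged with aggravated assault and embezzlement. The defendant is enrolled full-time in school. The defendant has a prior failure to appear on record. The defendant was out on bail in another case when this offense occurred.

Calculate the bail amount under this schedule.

$56,306

Base amounts from the schedule: aggravated assault $38,500; embezzlement $24,000.
Stacking rule: use the highest base only. Highest is aggravated assault at $38,500. Combined base = $38,500.
Prior failure to appear (+30%): $38,500 × 1.3 = $50,050.
Defendant is enrolled full-time in school (−25%): $50,050 × 0.75 = $37,537.50.
Offense committed while released on bail in another case (+50%): $37,537.50 × 1.5 = $56,306.25.
$56,306.25 is within the $975,000 maximum.
Rounded to the nearest dollar: $56,306.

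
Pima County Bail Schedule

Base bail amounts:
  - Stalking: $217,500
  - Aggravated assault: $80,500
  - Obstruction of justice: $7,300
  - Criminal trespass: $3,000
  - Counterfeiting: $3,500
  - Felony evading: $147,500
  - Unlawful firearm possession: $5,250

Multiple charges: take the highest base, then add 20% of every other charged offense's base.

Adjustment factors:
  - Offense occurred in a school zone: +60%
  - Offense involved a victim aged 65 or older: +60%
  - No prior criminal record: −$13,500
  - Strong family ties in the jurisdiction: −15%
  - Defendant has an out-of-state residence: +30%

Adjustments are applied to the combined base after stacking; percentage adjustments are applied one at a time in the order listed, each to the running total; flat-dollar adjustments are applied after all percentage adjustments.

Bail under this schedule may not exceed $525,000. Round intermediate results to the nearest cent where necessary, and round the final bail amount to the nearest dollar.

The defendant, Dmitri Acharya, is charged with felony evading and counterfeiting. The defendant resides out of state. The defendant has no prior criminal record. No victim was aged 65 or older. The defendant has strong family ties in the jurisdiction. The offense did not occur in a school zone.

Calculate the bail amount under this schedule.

Base amounts from the schedule: felony evading $147,500; counterfeiting $3,500.
Stacking rule: highest base plus 20% of each additional charge. Highest is felony evading at $147,500. Additional: $3,500 × 20% = $700. Combined base = $147,500 + $700 = $148,200.
Strong family ties in the jurisdiction (−15%): $148,200 × 0.85 = $125,970.
Defendant has an out-of-state residence (+30%): $125,970 × 1.3 = $163,761.
No prior criminal record (−$13,500 flat): $163,761 − $13,500 = $150,261.
$150,261 is within the $525,000 maximum.

$150,261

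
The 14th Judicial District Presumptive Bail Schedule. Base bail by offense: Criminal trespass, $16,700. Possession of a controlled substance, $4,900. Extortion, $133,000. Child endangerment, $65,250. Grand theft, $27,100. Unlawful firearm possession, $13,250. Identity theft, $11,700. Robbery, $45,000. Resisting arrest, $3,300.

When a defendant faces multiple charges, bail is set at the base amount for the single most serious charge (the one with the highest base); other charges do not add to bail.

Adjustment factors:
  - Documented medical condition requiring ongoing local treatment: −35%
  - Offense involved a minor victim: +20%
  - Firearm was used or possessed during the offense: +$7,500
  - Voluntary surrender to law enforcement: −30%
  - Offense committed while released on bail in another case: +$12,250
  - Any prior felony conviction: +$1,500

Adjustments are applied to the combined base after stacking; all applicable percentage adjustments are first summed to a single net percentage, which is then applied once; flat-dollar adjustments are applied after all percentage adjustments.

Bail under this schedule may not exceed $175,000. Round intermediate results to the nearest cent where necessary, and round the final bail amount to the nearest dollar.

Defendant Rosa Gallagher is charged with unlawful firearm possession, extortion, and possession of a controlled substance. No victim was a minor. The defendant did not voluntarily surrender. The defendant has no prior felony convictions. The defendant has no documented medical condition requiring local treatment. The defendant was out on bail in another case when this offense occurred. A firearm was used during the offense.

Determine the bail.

Base amounts from the schedule: unlawful firearm possession $13,250; extortion $133,000; possession of a controlled substance $4,900.
Stacking rule: use the highest base only. Highest is extortion at $133,000. Combined base = $133,000.
Firearm was used or possessed during the offense (+$7,500 flat): $133,000 + $7,500 = $140,500.
Offense committed while released on bail in another case (+$12,250 flat): $140,500 + $12,250 = $152,750.
$152,750 is within the $175,000 maximum.

$152,750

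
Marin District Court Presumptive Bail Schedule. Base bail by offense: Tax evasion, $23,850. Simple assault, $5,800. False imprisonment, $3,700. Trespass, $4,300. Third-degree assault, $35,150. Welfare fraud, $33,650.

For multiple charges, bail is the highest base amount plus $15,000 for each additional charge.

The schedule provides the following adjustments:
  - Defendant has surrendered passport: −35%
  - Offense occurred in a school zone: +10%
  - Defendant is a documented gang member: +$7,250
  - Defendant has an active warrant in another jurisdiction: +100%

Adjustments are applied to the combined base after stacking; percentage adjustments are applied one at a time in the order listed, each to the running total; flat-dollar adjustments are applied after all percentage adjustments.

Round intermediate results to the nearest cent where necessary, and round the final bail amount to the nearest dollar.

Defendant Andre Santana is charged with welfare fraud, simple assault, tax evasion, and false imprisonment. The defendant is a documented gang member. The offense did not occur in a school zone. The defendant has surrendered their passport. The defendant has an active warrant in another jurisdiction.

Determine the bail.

Base amounts from the schedule: welfare fraud $33,650; simple assault $5,800; tax evasion $23,850; false imprisonment $3,700.
Stacking rule: highest base plus $15,000 per additional charge. Highest is welfare fraud at $33,650; 3 additional charges → +$45,000. Combined base = $78,650.
Defendant has surrendered passport (−35%): $78,650 × 0.65 = $51,122.50.
Defendant has an active warrant in another jurisdiction (+100%): $51,122.50 × 2 = $102,245.
Defendant is a documented gang member (+$7,250 flat): $102,245 + $7,250 = $109,495.

$109,495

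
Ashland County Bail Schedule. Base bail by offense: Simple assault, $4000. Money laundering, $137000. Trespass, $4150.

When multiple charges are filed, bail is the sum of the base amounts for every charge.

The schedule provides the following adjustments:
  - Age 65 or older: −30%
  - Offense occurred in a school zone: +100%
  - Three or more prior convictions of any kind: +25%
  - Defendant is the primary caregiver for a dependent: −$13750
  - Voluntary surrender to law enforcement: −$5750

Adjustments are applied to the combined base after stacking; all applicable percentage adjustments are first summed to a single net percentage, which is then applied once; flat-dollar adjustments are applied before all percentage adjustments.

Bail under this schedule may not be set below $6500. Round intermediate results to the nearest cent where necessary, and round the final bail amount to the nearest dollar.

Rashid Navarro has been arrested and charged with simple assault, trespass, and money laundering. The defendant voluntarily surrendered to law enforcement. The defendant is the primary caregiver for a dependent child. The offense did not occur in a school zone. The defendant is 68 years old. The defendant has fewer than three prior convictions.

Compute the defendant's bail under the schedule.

$87955

Base amounts from the schedule: simple assault $4000; trespass $4150; money laundering $137000.
Stacking rule: sum of all bases. $4000 + $4150 + $137000 = $145150.
Defendant is the primary caregiver for a dependent (−$13750 flat): $145150 − $13750 = $131400.
Voluntary surrender to law enforcement (−$5750 flat): $131400 − $5750 = $125650.
Age 65 or older (−30%): $125650 × 0.7 = $87955.
$87955 is at or above the $6500 minimum.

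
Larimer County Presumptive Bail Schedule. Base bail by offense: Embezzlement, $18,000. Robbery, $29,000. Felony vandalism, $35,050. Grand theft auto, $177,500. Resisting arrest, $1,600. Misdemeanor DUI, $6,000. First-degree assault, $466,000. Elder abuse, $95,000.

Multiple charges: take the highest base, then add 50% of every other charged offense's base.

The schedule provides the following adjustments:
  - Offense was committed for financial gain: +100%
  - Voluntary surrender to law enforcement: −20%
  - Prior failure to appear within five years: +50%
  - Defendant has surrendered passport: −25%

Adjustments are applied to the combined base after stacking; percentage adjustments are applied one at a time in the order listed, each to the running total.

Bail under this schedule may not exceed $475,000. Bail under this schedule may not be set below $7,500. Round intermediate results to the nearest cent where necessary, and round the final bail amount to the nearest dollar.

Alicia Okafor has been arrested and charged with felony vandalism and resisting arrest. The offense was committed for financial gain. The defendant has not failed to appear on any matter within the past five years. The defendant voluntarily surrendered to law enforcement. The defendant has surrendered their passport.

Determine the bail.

$43,020

Base amounts from the schedule: felony vandalism $35,050; resisting arrest $1,600.
Stacking rule: highest base plus 50% of each additional charge. Highest is felony vandalism at $35,050. Additional: $1,600 × 50% = $800. Combined base = $35,050 + $800 = $35,850.
Offense was committed for financial gain (+100%): $35,850 × 2 = $71,700.
Voluntary surrender to law enforcement (−20%): $71,700 × 0.8 = $57,360.
Defendant has surrendered passport (−25%): $57,360 × 0.75 = $43,020.
$43,020 is within the $475,000 maximum.
$43,020 is at or above the $7,500 minimum.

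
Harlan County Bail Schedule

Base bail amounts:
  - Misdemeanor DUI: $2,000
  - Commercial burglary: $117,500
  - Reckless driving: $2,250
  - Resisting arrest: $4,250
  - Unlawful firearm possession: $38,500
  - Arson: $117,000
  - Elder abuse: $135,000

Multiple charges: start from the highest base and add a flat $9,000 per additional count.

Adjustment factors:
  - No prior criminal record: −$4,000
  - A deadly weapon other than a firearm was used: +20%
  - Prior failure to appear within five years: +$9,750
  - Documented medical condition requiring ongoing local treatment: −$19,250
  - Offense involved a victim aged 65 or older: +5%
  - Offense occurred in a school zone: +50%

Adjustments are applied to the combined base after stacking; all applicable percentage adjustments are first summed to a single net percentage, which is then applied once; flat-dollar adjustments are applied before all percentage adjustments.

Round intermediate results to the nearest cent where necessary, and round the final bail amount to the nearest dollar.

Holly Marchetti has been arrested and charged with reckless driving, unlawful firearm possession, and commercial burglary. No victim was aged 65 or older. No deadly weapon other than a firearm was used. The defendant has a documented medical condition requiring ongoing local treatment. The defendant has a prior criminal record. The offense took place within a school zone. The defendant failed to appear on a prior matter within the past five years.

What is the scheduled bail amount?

$189,000

Base amounts from the schedule: reckless driving $2,250; unlawful firearm possession $38,500; commercial burglary $117,500.
Stacking rule: highest base plus $9,000 per additional charge. Highest is commercial burglary at $117,500; 2 additional charges → +$18,000. Combined base = $135,500.
Prior failure to appear within five years (+$9,750 flat): $135,500 + $9,750 = $145,250.
Documented medical condition requiring ongoing local treatment (−$19,250 flat): $145,250 − $19,250 = $126,000.
Offense occurred in a school zone (+50%): $126,000 × 1.5 = $189,000.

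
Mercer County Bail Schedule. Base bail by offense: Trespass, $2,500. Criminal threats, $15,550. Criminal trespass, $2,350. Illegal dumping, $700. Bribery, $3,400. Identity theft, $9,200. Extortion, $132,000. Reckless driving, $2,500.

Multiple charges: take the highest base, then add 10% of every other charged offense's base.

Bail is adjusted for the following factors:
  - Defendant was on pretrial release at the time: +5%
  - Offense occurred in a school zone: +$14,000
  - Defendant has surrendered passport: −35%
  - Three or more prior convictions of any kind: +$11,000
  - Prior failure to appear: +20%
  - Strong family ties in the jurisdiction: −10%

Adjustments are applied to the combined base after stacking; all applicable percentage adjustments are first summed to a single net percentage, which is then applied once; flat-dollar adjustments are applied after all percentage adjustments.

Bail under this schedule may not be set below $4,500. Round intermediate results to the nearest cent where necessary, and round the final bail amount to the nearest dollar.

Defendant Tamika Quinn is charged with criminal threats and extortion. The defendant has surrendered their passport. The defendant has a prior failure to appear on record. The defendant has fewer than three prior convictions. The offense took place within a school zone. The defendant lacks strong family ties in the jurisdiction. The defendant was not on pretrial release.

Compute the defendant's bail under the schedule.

$127,522

Base amounts from the schedule: criminal threats $15,550; extortion $132,000.
Stacking rule: highest base plus 10% of each additional charge. Highest is extortion at $132,000. Additional: $15,550 × 10% = $1,555. Combined base = $132,000 + $1,555 = $133,555.
Net percentage adjustment: −35% +20% = −15%. $133,555 × 0.85 = $113,521.75.
Offense occurred in a school zone (+$14,000 flat): $113,521.75 + $14,000 = $127,521.75.
$127,521.75 is at or above the $4,500 minimum.
Rounded to the nearest dollar: $127,522.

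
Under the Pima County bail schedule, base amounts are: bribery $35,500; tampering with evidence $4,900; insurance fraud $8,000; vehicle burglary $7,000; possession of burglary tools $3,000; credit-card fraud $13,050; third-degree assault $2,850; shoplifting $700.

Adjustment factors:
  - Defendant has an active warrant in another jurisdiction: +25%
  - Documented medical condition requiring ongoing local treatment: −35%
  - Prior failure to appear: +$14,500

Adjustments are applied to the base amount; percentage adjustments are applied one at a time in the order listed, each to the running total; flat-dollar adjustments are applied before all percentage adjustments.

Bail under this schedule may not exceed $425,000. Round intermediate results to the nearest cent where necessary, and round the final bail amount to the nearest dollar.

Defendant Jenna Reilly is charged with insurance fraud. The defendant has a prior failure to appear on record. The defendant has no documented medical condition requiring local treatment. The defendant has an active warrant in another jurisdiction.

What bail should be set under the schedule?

Base amounts from the schedule: insurance fraud $8,000.
Single charge. Combined base = $8,000.
Prior failure to appear (+$14,500 flat): $8,000 + $14,500 = $22,500.
Defendant has an active warrant in another jurisdiction (+25%): $22,500 × 1.25 = $28,125.
$28,125 is within the $425,000 maximum.

$28,125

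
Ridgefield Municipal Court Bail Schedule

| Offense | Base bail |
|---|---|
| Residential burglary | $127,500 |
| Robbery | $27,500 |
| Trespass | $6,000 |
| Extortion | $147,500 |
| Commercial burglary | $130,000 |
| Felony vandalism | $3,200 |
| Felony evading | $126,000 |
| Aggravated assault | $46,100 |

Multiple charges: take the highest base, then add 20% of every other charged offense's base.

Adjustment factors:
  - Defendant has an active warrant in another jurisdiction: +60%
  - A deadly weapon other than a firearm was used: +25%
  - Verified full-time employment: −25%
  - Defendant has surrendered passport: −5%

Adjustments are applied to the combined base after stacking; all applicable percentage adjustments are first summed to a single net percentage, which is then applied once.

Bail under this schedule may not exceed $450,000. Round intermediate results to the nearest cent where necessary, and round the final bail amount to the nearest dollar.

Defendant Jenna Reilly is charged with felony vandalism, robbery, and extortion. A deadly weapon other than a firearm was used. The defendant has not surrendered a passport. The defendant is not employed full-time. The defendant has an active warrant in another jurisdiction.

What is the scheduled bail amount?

Base amounts from the schedule: felony vandalism $3,200; robbery $27,500; extortion $147,500.
Stacking rule: highest base plus 20% of each additional charge. Highest is extortion at $147,500. Additional: $3,200 × 20% = $640; $27,500 × 20% = $5,500. Combined base = $147,500 + $6,140 = $153,640.
Net percentage adjustment: +60% +25% = +85%. $153,640 × 1.85 = $284,234.
$284,234 is within the $450,000 maximum.

$284,234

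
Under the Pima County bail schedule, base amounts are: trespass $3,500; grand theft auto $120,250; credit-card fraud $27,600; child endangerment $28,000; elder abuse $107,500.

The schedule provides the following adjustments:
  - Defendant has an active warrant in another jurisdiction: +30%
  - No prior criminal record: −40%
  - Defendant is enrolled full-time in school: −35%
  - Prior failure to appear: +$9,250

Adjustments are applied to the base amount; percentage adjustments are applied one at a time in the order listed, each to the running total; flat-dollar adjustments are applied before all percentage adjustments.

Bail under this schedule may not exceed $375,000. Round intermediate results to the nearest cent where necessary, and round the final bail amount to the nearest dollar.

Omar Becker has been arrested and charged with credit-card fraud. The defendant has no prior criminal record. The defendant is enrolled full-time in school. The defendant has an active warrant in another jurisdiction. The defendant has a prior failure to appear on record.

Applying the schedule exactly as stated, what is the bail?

$18,683

Base amounts from the schedule: credit-card fraud $27,600.
Single charge. Combined base = $27,600.
Prior failure to appear (+$9,250 flat): $27,600 + $9,250 = $36,850.
Defendant has an active warrant in another jurisdiction (+30%): $36,850 × 1.3 = $47,905.
No prior criminal record (−40%): $47,905 × 0.6 = $28,743.
Defendant is enrolled full-time in school (−35%): $28,743 × 0.65 = $18,682.95.
$18,682.95 is within the $375,000 maximum.
Rounded to the nearest dollar: $18,683.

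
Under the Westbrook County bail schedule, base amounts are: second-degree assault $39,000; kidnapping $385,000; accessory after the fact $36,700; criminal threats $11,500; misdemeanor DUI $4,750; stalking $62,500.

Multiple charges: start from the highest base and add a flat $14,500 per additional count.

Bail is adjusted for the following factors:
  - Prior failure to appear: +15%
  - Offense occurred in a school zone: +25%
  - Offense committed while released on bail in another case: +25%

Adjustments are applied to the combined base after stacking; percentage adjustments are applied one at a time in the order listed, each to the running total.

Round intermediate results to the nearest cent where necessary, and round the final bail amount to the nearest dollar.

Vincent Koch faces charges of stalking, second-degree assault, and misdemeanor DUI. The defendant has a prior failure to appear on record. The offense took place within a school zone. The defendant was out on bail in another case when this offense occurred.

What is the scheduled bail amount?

$164,414

Base amounts from the schedule: stalking $62,500; second-degree assault $39,000; misdemeanor DUI $4,750.
Stacking rule: highest base plus $14,500 per additional charge. Highest is stalking at $62,500; 2 additional charges → +$29,000. Combined base = $91,500.
Prior failure to appear (+15%): $91,500 × 1.15 = $105,225.
Offense occurred in a school zone (+25%): $105,225 × 1.25 = $131,531.25.
Offense committed while released on bail in another case (+25%): $131,531.25 × 1.25 = $164,414.06.
Rounded to the nearest dollar: $164,414.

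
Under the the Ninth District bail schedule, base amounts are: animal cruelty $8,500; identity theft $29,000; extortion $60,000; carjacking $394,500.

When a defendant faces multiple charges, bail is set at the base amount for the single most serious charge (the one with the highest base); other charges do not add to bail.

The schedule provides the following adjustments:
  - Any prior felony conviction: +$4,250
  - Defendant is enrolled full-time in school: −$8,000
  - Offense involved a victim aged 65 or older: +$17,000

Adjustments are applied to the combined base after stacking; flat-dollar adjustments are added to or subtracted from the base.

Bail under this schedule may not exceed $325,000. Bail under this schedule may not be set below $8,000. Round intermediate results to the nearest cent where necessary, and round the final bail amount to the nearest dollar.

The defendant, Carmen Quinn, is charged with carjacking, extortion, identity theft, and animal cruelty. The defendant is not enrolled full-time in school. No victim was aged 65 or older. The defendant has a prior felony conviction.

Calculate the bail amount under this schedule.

$325,000

Base amounts from the schedule: carjacking $394,500; extortion $60,000; identity theft $29,000; animal cruelty $8,500.
Stacking rule: use the highest base only. Highest is carjacking at $394,500. Combined base = $394,500.
Any prior felony conviction (+$4,250 flat): $394,500 + $4,250 = $398,750.
Result $398,750 exceeds the maximum of $325,000; bail is capped at $325,000.
$325,000 is at or above the $8,000 minimum.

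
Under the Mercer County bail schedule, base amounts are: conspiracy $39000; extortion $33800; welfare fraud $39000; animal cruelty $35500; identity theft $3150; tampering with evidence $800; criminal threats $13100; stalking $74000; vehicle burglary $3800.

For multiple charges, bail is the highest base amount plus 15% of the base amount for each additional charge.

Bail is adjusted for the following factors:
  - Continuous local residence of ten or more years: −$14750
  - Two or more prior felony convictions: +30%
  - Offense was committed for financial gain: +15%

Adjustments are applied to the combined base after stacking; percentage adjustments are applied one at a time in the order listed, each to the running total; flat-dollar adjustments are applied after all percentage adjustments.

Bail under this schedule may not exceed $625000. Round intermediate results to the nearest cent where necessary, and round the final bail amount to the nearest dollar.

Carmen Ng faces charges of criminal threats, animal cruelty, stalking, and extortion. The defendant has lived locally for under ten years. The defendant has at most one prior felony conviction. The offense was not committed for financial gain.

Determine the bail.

$86360

Base amounts from the schedule: criminal threats $13100; animal cruelty $35500; stalking $74000; extortion $33800.
Stacking rule: highest base plus 15% of each additional charge. Highest is stalking at $74000. Additional: $13100 × 15% = $1965; $35500 × 15% = $5325; $33800 × 15% = $5070. Combined base = $74000 + $12360 = $86360.
No adjustment factors apply to this defendant.
$86360 is within the $625000 maximum.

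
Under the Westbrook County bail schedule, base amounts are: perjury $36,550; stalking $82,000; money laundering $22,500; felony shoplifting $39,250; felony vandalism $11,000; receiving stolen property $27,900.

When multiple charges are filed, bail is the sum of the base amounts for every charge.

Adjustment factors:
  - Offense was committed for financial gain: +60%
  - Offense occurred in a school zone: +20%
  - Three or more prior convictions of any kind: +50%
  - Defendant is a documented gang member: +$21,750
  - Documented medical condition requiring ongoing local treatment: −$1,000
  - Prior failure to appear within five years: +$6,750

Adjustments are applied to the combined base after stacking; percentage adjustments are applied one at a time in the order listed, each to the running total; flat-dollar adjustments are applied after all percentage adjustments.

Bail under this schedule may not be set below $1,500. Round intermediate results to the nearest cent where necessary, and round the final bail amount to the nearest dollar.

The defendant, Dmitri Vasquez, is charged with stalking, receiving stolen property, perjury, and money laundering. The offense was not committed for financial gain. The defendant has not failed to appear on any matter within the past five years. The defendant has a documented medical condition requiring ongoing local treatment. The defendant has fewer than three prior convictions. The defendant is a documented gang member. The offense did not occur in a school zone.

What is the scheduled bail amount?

$189,700

Base amounts from the schedule: stalking $82,000; receiving stolen property $27,900; perjury $36,550; money laundering $22,500.
Stacking rule: sum of all bases. $82,000 + $27,900 + $36,550 + $22,500 = $168,950.
Defendant is a documented gang member (+$21,750 flat): $168,950 + $21,750 = $190,700.
Documented medical condition requiring ongoing local treatment (−$1,000 flat): $190,700 − $1,000 = $189,700.
$189,700 is at or above the $1,500 minimum.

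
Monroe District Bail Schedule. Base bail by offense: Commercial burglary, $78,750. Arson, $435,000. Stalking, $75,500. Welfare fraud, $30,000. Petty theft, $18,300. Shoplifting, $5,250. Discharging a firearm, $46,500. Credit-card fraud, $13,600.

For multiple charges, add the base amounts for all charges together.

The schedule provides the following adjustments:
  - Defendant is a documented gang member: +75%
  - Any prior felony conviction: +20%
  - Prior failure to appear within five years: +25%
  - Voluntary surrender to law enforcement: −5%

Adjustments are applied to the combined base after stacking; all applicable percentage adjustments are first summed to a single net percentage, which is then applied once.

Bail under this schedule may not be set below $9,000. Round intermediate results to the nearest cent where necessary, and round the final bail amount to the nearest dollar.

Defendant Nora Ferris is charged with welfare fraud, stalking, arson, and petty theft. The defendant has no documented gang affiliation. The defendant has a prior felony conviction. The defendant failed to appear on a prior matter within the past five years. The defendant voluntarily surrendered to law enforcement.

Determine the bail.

$782,320

Base amounts from the schedule: welfare fraud $30,000; stalking $75,500; arson $435,000; petty theft $18,300.
Stacking rule: sum of all bases. $30,000 + $75,500 + $435,000 + $18,300 = $558,800.
Net percentage adjustment: +20% +25% −5% = +40%. $558,800 × 1.4 = $782,320.
$782,320 is at or above the $9,000 minimum.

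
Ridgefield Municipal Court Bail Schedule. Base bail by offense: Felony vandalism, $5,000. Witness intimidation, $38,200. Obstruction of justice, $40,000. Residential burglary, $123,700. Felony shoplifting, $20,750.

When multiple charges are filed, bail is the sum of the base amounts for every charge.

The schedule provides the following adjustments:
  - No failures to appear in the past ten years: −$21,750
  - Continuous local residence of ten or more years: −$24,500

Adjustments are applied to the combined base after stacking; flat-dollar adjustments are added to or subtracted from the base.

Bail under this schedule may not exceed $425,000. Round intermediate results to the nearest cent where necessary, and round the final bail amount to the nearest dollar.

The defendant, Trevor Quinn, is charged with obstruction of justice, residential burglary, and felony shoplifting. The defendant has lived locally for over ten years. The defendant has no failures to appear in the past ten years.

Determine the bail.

$138,200

Base amounts from the schedule: obstruction of justice $40,000; residential burglary $123,700; felony shoplifting $20,750.
Stacking rule: sum of all bases. $40,000 + $123,700 + $20,750 = $184,450.
No failures to appear in the past ten years (−$21,750 flat): $184,450 − $21,750 = $162,700.
Continuous local residence of ten or more years (−$24,500 flat): $162,700 − $24,500 = $138,200.
$138,200 is within the $425,000 maximum.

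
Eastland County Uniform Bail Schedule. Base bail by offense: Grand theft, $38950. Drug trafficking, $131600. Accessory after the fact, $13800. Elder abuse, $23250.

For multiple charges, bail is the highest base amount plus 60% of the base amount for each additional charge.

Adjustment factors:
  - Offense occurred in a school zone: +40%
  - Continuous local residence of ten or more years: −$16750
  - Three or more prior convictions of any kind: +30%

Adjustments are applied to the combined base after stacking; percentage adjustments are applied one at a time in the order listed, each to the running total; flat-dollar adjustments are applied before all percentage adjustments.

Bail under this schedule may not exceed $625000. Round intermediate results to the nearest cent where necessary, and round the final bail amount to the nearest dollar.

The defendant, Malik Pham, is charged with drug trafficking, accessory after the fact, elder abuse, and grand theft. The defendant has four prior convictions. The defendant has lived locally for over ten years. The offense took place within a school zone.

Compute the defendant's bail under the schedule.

Base amounts from the schedule: drug trafficking $131600; accessory after the fact $13800; elder abuse $23250; grand theft $38950.
Stacking rule: highest base plus 60% of each additional charge. Highest is drug trafficking at $131600. Additional: $13800 × 60% = $8280; $23250 × 60% = $13950; $38950 × 60% = $23370. Combined base = $131600 + $45600 = $177200.
Continuous local residence of ten or more years (−$16750 flat): $177200 − $16750 = $160450.
Offense occurred in a school zone (+40%): $160450 × 1.4 = $224630.
Three or more prior convictions of any kind (+30%): $224630 × 1.3 = $292019.
$292019 is within the $625000 maximum.

$292019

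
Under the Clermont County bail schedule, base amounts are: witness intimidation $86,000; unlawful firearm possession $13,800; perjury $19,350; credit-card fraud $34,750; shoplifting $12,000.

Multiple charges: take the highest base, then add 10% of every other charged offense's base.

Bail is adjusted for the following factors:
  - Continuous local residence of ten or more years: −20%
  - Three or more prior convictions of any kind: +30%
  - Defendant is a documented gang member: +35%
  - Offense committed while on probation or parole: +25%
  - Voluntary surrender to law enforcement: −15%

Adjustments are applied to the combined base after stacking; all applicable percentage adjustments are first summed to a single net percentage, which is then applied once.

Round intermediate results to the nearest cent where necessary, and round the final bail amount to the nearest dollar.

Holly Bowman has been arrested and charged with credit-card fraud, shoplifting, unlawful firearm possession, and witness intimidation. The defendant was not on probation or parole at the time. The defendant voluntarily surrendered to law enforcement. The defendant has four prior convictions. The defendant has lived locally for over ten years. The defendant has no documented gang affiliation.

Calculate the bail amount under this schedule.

$87,452

Base amounts from the schedule: credit-card fraud $34,750; shoplifting $12,000; unlawful firearm possession $13,800; witness intimidation $86,000.
Stacking rule: highest base plus 10% of each additional charge. Highest is witness intimidation at $86,000. Additional: $34,750 × 10% = $3,475; $12,000 × 10% = $1,200; $13,800 × 10% = $1,380. Combined base = $86,000 + $6,055 = $92,055.
Net percentage adjustment: −20% +30% −15% = −5%. $92,055 × 0.95 = $87,452.25.
Rounded to the nearest dollar: $87,452.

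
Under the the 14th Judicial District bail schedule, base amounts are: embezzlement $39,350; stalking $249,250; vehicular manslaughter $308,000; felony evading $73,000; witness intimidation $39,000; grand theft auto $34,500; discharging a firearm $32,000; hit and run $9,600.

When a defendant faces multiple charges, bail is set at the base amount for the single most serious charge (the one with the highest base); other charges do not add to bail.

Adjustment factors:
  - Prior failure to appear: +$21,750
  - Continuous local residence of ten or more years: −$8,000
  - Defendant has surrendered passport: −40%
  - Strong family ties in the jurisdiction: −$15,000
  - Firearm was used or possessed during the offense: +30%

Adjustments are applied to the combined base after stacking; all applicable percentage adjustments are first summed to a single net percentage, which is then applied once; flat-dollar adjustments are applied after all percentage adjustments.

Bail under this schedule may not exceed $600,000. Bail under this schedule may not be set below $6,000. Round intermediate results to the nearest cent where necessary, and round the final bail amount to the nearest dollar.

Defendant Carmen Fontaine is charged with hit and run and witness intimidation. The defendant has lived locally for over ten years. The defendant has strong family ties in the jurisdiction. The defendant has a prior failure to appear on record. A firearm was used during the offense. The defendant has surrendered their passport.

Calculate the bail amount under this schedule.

$33,850

Base amounts from the schedule: hit and run $9,600; witness intimidation $39,000.
Stacking rule: use the highest base only. Highest is witness intimidation at $39,000. Combined base = $39,000.
Net percentage adjustment: −40% +30% = −10%. $39,000 × 0.9 = $35,100.
Prior failure to appear (+$21,750 flat): $35,100 + $21,750 = $56,850.
Continuous local residence of ten or more years (−$8,000 flat): $56,850 − $8,000 = $48,850.
Strong family ties in the jurisdiction (−$15,000 flat): $48,850 − $15,000 = $33,850.
$33,850 is within the $600,000 maximum.
$33,850 is at or above the $6,000 minimum.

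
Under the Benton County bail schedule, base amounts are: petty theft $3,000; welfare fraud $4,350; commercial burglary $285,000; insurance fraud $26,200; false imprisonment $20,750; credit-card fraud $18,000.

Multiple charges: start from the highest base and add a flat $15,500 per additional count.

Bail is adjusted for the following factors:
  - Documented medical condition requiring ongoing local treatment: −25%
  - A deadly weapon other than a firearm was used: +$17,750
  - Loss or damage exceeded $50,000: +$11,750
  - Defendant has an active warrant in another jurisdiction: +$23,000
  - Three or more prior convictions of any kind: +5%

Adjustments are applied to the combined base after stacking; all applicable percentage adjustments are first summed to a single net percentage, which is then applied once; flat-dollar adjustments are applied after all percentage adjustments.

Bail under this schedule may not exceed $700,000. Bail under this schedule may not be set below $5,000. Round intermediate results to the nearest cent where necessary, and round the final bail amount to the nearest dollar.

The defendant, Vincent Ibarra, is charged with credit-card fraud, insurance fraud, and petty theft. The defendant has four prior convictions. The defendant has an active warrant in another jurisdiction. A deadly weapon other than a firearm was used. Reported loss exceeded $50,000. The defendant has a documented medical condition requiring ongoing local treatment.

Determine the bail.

Base amounts from the schedule: credit-card fraud $18,000; insurance fraud $26,200; petty theft $3,000.
Stacking rule: highest base plus $15,500 per additional charge. Highest is insurance fraud at $26,200; 2 additional charges → +$31,000. Combined base = $57,200.
Net percentage adjustment: −25% +5% = −20%. $57,200 × 0.8 = $45,760.
A deadly weapon other than a firearm was used (+$17,750 flat): $45,760 + $17,750 = $63,510.
Loss or damage exceeded $50,000 (+$11,750 flat): $63,510 + $11,750 = $75,260.
Defendant has an active warrant in another jurisdiction (+$23,000 flat): $75,260 + $23,000 = $98,260.
$98,260 is within the $700,000 maximum.
$98,260 is at or above the $5,000 minimum.

$98,260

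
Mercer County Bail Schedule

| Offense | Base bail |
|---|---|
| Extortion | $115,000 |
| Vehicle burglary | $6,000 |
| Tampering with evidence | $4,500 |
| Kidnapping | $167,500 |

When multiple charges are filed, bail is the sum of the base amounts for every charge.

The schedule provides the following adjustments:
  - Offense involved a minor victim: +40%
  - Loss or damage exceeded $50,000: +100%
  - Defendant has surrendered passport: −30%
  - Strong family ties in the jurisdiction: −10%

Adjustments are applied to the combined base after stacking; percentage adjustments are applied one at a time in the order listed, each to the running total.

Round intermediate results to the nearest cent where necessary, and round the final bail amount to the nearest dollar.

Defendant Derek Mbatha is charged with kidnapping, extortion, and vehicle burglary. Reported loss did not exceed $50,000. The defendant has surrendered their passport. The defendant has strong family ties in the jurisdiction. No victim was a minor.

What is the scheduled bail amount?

$181,755

Base amounts from the schedule: kidnapping $167,500; extortion $115,000; vehicle burglary $6,000.
Stacking rule: sum of all bases. $167,500 + $115,000 + $6,000 = $288,500.
Defendant has surrendered passport (−30%): $288,500 × 0.7 = $201,950.
Strong family ties in the jurisdiction (−10%): $201,950 × 0.9 = $181,755.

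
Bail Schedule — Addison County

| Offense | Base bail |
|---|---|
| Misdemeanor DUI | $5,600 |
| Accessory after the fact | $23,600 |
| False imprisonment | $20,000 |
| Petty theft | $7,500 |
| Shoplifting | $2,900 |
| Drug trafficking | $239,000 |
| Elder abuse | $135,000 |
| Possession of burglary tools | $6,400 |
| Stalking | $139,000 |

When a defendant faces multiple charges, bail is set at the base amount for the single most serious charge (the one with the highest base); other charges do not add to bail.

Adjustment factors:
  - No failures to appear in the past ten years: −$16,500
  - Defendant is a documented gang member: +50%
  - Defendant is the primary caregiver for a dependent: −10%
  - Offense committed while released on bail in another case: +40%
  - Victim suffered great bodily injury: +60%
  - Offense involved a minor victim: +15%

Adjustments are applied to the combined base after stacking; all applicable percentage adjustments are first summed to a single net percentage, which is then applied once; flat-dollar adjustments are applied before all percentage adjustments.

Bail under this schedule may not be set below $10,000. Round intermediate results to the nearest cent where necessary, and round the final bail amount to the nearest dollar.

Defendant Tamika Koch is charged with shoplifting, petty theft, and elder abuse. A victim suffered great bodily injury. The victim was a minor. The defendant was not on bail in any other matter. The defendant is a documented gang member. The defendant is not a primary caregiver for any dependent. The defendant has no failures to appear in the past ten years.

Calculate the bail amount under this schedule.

Base amounts from the schedule: shoplifting $2,900; petty theft $7,500; elder abuse $135,000.
Stacking rule: use the highest base only. Highest is elder abuse at $135,000. Combined base = $135,000.
No failures to appear in the past ten years (−$16,500 flat): $135,000 − $16,500 = $118,500.
Net percentage adjustment: +50% +60% +15% = +125%. $118,500 × 2.25 = $266,625.
$266,625 is at or above the $10,000 minimum.

$266,625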